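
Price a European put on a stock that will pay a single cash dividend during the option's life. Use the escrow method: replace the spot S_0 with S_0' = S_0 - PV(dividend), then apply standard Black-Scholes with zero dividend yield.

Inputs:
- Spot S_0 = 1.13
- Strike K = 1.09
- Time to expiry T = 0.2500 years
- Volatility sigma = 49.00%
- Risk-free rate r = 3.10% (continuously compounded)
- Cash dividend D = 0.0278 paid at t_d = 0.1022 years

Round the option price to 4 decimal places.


Answer: Price = 0.0964

Derivation:
PV(D) = D * exp(-r * t_d) = 0.0278 * 0.99683681 = 0.02771206
S_0' = S_0 - PV(D) = 1.1300 - 0.02771206 = 1.10228794
d1 = (ln(S_0'/K) + (r + sigma^2/2)*T) / (sigma*sqrt(T)) = 0.19988884
d2 = d1 - sigma*sqrt(T) = -0.04511116
exp(-rT) = 0.99227995
N(-d1) = 0.42078376; N(-d2) = 0.51799065
P = K * exp(-rT) * N(-d2) - S_0' * N(-d1) = 1.0900 * 0.99227995 * 0.51799065 - 1.10228794 * 0.42078376 = 0.0964


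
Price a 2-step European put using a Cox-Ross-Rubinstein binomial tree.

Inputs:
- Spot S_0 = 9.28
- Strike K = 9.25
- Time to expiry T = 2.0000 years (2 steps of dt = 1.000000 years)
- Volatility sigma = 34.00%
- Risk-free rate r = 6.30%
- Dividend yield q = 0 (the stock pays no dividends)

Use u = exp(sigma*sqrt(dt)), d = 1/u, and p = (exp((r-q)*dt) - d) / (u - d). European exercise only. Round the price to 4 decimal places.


Answer: Price = V(0,0) = 0.9643

Derivation:
dt = T/N = 1.000000
u = exp(sigma*sqrt(dt)) = 1.404948; d = 1/u = 0.711770
p = (exp((r-q)*dt) - d) / (u - d) = 0.509619
Discount per step: exp(-r*dt) = 0.938943
Stock lattice S(k, i) with i counting down-moves:
  k=0: S(0,0) = 9.2800
  k=1: S(1,0) = 13.0379; S(1,1) = 6.6052
  k=2: S(2,0) = 18.3176; S(2,1) = 9.2800; S(2,2) = 4.7014
Terminal payoffs V(N, i) = max(K - S_T, 0):
  V(2,0) = 0.000000; V(2,1) = 0.000000; V(2,2) = 4.548594
Backward induction: V(k, i) = exp(-r*dt) * [p * V(k+1, i) + (1-p) * V(k+1, i+1)].
  V(1,0) = exp(-r*dt) * [p*0.000000 + (1-p)*0.000000] = 0.000000
  V(1,1) = exp(-r*dt) * [p*0.000000 + (1-p)*4.548594] = 2.094354
  V(0,0) = exp(-r*dt) * [p*0.000000 + (1-p)*2.094354] = 0.964324


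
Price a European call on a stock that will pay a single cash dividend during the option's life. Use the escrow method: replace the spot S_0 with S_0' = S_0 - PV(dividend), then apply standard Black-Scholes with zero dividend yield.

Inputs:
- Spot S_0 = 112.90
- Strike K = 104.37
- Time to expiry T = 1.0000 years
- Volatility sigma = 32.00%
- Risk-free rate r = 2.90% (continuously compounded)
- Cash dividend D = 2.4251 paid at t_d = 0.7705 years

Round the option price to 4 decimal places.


PV(D) = D * exp(-r * t_d) = 2.4251 * 0.97790329 = 2.37151327
S_0' = S_0 - PV(D) = 112.9000 - 2.37151327 = 110.52848673
d1 = (ln(S_0'/K) + (r + sigma^2/2)*T) / (sigma*sqrt(T)) = 0.42978440
d2 = d1 - sigma*sqrt(T) = 0.10978440
exp(-rT) = 0.97141646
N(d1) = 0.66632376; N(d2) = 0.54370982
C = S_0' * N(d1) - K * exp(-rT) * N(d2) = 110.52848673 * 0.66632376 - 104.3700 * 0.97141646 * 0.54370982 = 18.5228

Answer: Price = 18.5228


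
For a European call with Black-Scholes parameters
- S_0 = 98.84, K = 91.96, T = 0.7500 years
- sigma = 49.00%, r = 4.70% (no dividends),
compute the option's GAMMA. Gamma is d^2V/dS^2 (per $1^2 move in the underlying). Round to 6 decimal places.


d1 = 0.4652646220; d2 = 0.0409121741
phi(d1) = 0.3580172471; exp(-qT) = 1.0000000000; exp(-rT) = 0.9653640451
Gamma = exp(-qT) * phi(d1) / (S * sigma * sqrt(T)) = 1.0000000000 * 0.3580172471 / (98.8400 * 0.4900 * 0.8660254038) = 0.008536

Answer: Gamma = 0.008536


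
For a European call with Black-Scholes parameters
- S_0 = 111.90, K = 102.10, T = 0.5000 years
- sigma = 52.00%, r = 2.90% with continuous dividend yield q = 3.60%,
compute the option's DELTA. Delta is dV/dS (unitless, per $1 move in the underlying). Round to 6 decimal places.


d1 = 0.4235920185; d2 = 0.0558964923
phi(d1) = 0.3647096825; exp(-qT) = 0.9821610324; exp(-rT) = 0.9856046187
N(d1) = 0.6640683114
Delta = exp(-qT) * N(d1) = 0.9821610324 * 0.6640683114 = 0.652222

Answer: Delta = 0.652222


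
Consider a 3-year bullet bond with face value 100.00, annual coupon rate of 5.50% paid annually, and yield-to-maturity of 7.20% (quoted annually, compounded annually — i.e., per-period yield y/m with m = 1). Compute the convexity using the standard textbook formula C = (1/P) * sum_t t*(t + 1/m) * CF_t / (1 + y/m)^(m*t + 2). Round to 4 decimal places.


Coupon per period c = face * coupon_rate / m = 5.500000
Periods per year m = 1; per-period yield y/m = 0.072000
Number of cashflows N = 3
Cashflows (t years, CF_t, discount factor 1/(1+y/m)^(m*t), PV):
  t = 1.0000: CF_t = 5.500000, DF = 0.932836, PV = 5.130597
  t = 2.0000: CF_t = 5.500000, DF = 0.870183, PV = 4.786005
  t = 3.0000: CF_t = 105.500000, DF = 0.811738, PV = 85.638313
Price P = sum_t PV_t = 95.554915
Convexity numerator sum_t t*(t + 1/m) * CF_t / (1+y/m)^(m*t + 2):
  t = 1.0000: term = 8.929113
  t = 2.0000: term = 24.988190
  t = 3.0000: term = 894.251709
Convexity = (1/P) * sum = 928.169012 / 95.554915 = 9.713462

Answer: Convexity = 9.7135


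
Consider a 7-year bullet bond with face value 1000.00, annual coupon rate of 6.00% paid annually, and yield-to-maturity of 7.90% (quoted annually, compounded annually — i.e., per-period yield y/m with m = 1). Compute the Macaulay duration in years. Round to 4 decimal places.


Coupon per period c = face * coupon_rate / m = 60.000000
Periods per year m = 1; per-period yield y/m = 0.079000
Number of cashflows N = 7
Cashflows (t years, CF_t, discount factor 1/(1+y/m)^(m*t), PV):
  t = 1.0000: CF_t = 60.000000, DF = 0.926784, PV = 55.607044
  t = 2.0000: CF_t = 60.000000, DF = 0.858929, PV = 51.535722
  t = 3.0000: CF_t = 60.000000, DF = 0.796041, PV = 47.762485
  t = 4.0000: CF_t = 60.000000, DF = 0.737758, PV = 44.265510
  t = 5.0000: CF_t = 60.000000, DF = 0.683743, PV = 41.024569
  t = 6.0000: CF_t = 60.000000, DF = 0.633682, PV = 38.020917
  t = 7.0000: CF_t = 1060.000000, DF = 0.587286, PV = 622.523503
Price P = sum_t PV_t = 900.739749
Macaulay numerator sum_t t * PV_t:
  t * PV_t at t = 1.0000: 55.607044
  t * PV_t at t = 2.0000: 103.071443
  t * PV_t at t = 3.0000: 143.287456
  t * PV_t at t = 4.0000: 177.062040
  t * PV_t at t = 5.0000: 205.122845
  t * PV_t at t = 6.0000: 228.125499
  t * PV_t at t = 7.0000: 4357.664520
Macaulay duration D = (sum_t t * PV_t) / P = 5269.940846 / 900.739749 = 5.850681

Answer: Macaulay duration = 5.8507 years


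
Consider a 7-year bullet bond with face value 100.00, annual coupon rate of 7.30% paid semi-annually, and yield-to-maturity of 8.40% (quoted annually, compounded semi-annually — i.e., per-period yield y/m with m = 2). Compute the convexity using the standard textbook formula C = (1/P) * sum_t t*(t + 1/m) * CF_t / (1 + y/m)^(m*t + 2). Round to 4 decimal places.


Coupon per period c = face * coupon_rate / m = 3.650000
Periods per year m = 2; per-period yield y/m = 0.042000
Number of cashflows N = 14
Cashflows (t years, CF_t, discount factor 1/(1+y/m)^(m*t), PV):
  t = 0.5000: CF_t = 3.650000, DF = 0.959693, PV = 3.502879
  t = 1.0000: CF_t = 3.650000, DF = 0.921010, PV = 3.361688
  t = 1.5000: CF_t = 3.650000, DF = 0.883887, PV = 3.226188
  t = 2.0000: CF_t = 3.650000, DF = 0.848260, PV = 3.096150
  t = 2.5000: CF_t = 3.650000, DF = 0.814069, PV = 2.971353
  t = 3.0000: CF_t = 3.650000, DF = 0.781257, PV = 2.851587
  t = 3.5000: CF_t = 3.650000, DF = 0.749766, PV = 2.736647
  t = 4.0000: CF_t = 3.650000, DF = 0.719545, PV = 2.626341
  t = 4.5000: CF_t = 3.650000, DF = 0.690543, PV = 2.520481
  t = 5.0000: CF_t = 3.650000, DF = 0.662709, PV = 2.418888
  t = 5.5000: CF_t = 3.650000, DF = 0.635997, PV = 2.321389
  t = 6.0000: CF_t = 3.650000, DF = 0.610362, PV = 2.227821
  t = 6.5000: CF_t = 3.650000, DF = 0.585760, PV = 2.138024
  t = 7.0000: CF_t = 103.650000, DF = 0.562150, PV = 58.266810
Price P = sum_t PV_t = 94.266245
Convexity numerator sum_t t*(t + 1/m) * CF_t / (1+y/m)^(m*t + 2):
  t = 0.5000: term = 1.613094
  t = 1.0000: term = 4.644225
  t = 1.5000: term = 8.914059
  t = 2.0000: term = 14.257933
  t = 2.5000: term = 20.524855
  t = 3.0000: term = 27.576580
  t = 3.5000: term = 35.286731
  t = 4.0000: term = 43.539975
  t = 4.5000: term = 52.231257
  t = 5.0000: term = 61.265070
  t = 5.5000: term = 70.554783
  t = 6.0000: term = 80.022001
  t = 6.5000: term = 89.595970
  t = 7.0000: term = 2817.377918
Convexity = (1/P) * sum = 3327.404451 / 94.266245 = 35.297942

Answer: Convexity = 35.2979


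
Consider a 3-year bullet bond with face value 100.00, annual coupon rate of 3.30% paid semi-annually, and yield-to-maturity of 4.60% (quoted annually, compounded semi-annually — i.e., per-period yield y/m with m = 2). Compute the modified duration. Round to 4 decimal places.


Answer: Modified duration = 2.8135

Derivation:
Coupon per period c = face * coupon_rate / m = 1.650000
Periods per year m = 2; per-period yield y/m = 0.023000
Number of cashflows N = 6
Cashflows (t years, CF_t, discount factor 1/(1+y/m)^(m*t), PV):
  t = 0.5000: CF_t = 1.650000, DF = 0.977517, PV = 1.612903
  t = 1.0000: CF_t = 1.650000, DF = 0.955540, PV = 1.576640
  t = 1.5000: CF_t = 1.650000, DF = 0.934056, PV = 1.541193
  t = 2.0000: CF_t = 1.650000, DF = 0.913056, PV = 1.506543
  t = 2.5000: CF_t = 1.650000, DF = 0.892528, PV = 1.472671
  t = 3.0000: CF_t = 101.650000, DF = 0.872461, PV = 88.685696
Price P = sum_t PV_t = 96.395647
First compute Macaulay numerator sum_t t * PV_t:
  t * PV_t at t = 0.5000: 0.806452
  t * PV_t at t = 1.0000: 1.576640
  t * PV_t at t = 1.5000: 2.311790
  t * PV_t at t = 2.0000: 3.013085
  t * PV_t at t = 2.5000: 3.681678
  t * PV_t at t = 3.0000: 266.057089
Macaulay duration D = 277.446734 / 96.395647 = 2.878208
Modified duration = D / (1 + y/m) = 2.878208 / (1 + 0.023000) = 2.813498


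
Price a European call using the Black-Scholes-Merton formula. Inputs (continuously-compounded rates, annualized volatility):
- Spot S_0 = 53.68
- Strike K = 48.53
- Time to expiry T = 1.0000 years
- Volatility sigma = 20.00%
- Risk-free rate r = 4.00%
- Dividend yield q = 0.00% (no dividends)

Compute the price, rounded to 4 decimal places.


d1 = (ln(S/K) + (r - q + 0.5*sigma^2) * T) / (sigma * sqrt(T)) = 0.80429165
d2 = d1 - sigma * sqrt(T) = 0.60429165
exp(-rT) = 0.96078944; exp(-qT) = 1.00000000
C = S_0 * exp(-qT) * N(d1) - K * exp(-rT) * N(d2)
N(d1) = 0.78938572; N(d2) = 0.72717512
C = 53.6800 * 1.00000000 * 0.78938572 - 48.5300 * 0.96078944 * 0.72717512 = 8.4682

Answer: Price = 8.4682


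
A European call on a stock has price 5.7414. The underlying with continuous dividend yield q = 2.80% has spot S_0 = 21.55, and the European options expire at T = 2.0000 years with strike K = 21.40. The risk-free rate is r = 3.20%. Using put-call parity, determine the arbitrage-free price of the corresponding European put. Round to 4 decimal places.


Put-call parity: C - P = S_0 * exp(-qT) - K * exp(-rT).
S_0 * exp(-qT) = 21.5500 * 0.94553914 = 20.37636838
K * exp(-rT) = 21.4000 * 0.93800500 = 20.07330699
P = C - S*exp(-qT) + K*exp(-rT)
P = 5.7414 - 20.37636838 + 20.07330699 = 5.4383

Answer: Put price = 5.4383


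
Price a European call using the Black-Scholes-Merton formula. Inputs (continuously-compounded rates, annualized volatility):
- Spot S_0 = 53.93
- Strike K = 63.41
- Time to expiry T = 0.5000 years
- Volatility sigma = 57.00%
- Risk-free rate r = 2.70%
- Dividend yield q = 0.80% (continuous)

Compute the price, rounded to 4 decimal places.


Answer: Price = 5.5086

Derivation:
d1 = (ln(S/K) + (r - q + 0.5*sigma^2) * T) / (sigma * sqrt(T)) = -0.17667663
d2 = d1 - sigma * sqrt(T) = -0.57972749
exp(-rT) = 0.98659072; exp(-qT) = 0.99600799
C = S_0 * exp(-qT) * N(d1) - K * exp(-rT) * N(d2)
N(d1) = 0.42988120; N(d2) = 0.28104920
C = 53.9300 * 0.99600799 * 0.42988120 - 63.4100 * 0.98659072 * 0.28104920 = 5.5086


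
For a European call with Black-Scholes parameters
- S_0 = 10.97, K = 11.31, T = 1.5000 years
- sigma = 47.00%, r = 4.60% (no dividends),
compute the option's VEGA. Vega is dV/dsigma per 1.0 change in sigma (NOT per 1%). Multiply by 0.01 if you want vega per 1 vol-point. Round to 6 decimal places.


Answer: Vega = 5.033256

Derivation:
d1 = 0.3546582916; d2 = -0.2209717979
phi(d1) = 0.3746249881; exp(-qT) = 1.0000000000; exp(-rT) = 0.9333266801
Vega = S * exp(-qT) * phi(d1) * sqrt(T) = 10.9700 * 1.0000000000 * 0.3746249881 * 1.2247448714 = 5.033256


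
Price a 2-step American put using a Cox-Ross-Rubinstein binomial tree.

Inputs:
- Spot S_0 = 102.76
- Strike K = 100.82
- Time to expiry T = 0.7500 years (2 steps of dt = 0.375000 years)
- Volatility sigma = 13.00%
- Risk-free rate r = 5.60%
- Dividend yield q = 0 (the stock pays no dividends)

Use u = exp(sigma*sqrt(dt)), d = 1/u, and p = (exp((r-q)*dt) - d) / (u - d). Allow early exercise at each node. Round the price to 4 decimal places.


dt = T/N = 0.375000
u = exp(sigma*sqrt(dt)) = 1.082863; d = 1/u = 0.923478
p = (exp((r-q)*dt) - d) / (u - d) = 0.613258
Discount per step: exp(-r*dt) = 0.979219
Stock lattice S(k, i) with i counting down-moves:
  k=0: S(0,0) = 102.7600
  k=1: S(1,0) = 111.2750; S(1,1) = 94.8966
  k=2: S(2,0) = 120.4956; S(2,1) = 102.7600; S(2,2) = 87.6349
Terminal payoffs V(N, i) = max(K - S_T, 0):
  V(2,0) = 0.000000; V(2,1) = 0.000000; V(2,2) = 13.185098
Backward induction: V(k, i) = exp(-r*dt) * [p * V(k+1, i) + (1-p) * V(k+1, i+1)]; then take max(V_cont, immediate exercise) for American.
  V(1,0) = exp(-r*dt) * [p*0.000000 + (1-p)*0.000000] = 0.000000; exercise = 0.000000; V(1,0) = max -> 0.000000
  V(1,1) = exp(-r*dt) * [p*0.000000 + (1-p)*13.185098] = 4.993264; exercise = 5.923412; V(1,1) = max -> 5.923412
  V(0,0) = exp(-r*dt) * [p*0.000000 + (1-p)*5.923412] = 2.243226; exercise = 0.000000; V(0,0) = max -> 2.243226

Answer: Price = V(0,0) = 2.2432


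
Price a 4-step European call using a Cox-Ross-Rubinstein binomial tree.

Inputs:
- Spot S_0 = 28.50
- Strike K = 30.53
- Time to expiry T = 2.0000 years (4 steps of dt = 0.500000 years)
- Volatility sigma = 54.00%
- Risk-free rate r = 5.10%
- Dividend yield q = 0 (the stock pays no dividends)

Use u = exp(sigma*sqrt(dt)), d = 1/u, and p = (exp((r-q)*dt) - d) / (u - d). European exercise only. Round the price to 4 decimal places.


Answer: Price = V(0,0) = 8.6136

Derivation:
dt = T/N = 0.500000
u = exp(sigma*sqrt(dt)) = 1.464974; d = 1/u = 0.682606
p = (exp((r-q)*dt) - d) / (u - d) = 0.438696
Discount per step: exp(-r*dt) = 0.974822
Stock lattice S(k, i) with i counting down-moves:
  k=0: S(0,0) = 28.5000
  k=1: S(1,0) = 41.7518; S(1,1) = 19.4543
  k=2: S(2,0) = 61.1653; S(2,1) = 28.5000; S(2,2) = 13.2796
  k=3: S(3,0) = 89.6055; S(3,1) = 41.7518; S(3,2) = 19.4543; S(3,3) = 9.0647
  k=4: S(4,0) = 131.2698; S(4,1) = 61.1653; S(4,2) = 28.5000; S(4,3) = 13.2796; S(4,4) = 6.1876
Terminal payoffs V(N, i) = max(S_T - K, 0):
  V(4,0) = 100.739798; V(4,1) = 30.635262; V(4,2) = 0.000000; V(4,3) = 0.000000; V(4,4) = 0.000000
Backward induction: V(k, i) = exp(-r*dt) * [p * V(k+1, i) + (1-p) * V(k+1, i+1)].
  V(3,0) = exp(-r*dt) * [p*100.739798 + (1-p)*30.635262] = 59.844206
  V(3,1) = exp(-r*dt) * [p*30.635262 + (1-p)*0.000000] = 13.101197
  V(3,2) = exp(-r*dt) * [p*0.000000 + (1-p)*0.000000] = 0.000000
  V(3,3) = exp(-r*dt) * [p*0.000000 + (1-p)*0.000000] = 0.000000
  V(2,0) = exp(-r*dt) * [p*59.844206 + (1-p)*13.101197] = 32.761029
  V(2,1) = exp(-r*dt) * [p*13.101197 + (1-p)*0.000000] = 5.602738
  V(2,2) = exp(-r*dt) * [p*0.000000 + (1-p)*0.000000] = 0.000000
  V(1,0) = exp(-r*dt) * [p*32.761029 + (1-p)*5.602738] = 17.075942
  V(1,1) = exp(-r*dt) * [p*5.602738 + (1-p)*0.000000] = 2.396016
  V(0,0) = exp(-r*dt) * [p*17.075942 + (1-p)*2.396016] = 8.613573


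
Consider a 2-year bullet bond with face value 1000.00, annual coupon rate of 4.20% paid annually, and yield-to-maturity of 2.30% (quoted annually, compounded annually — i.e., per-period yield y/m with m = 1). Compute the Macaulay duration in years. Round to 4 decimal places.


Answer: Macaulay duration = 1.9604 years

Derivation:
Coupon per period c = face * coupon_rate / m = 42.000000
Periods per year m = 1; per-period yield y/m = 0.023000
Number of cashflows N = 2
Cashflows (t years, CF_t, discount factor 1/(1+y/m)^(m*t), PV):
  t = 1.0000: CF_t = 42.000000, DF = 0.977517, PV = 41.055718
  t = 2.0000: CF_t = 1042.000000, DF = 0.955540, PV = 995.672361
Price P = sum_t PV_t = 1036.728079
Macaulay numerator sum_t t * PV_t:
  t * PV_t at t = 1.0000: 41.055718
  t * PV_t at t = 2.0000: 1991.344721
Macaulay duration D = (sum_t t * PV_t) / P = 2032.400440 / 1036.728079 = 1.960399


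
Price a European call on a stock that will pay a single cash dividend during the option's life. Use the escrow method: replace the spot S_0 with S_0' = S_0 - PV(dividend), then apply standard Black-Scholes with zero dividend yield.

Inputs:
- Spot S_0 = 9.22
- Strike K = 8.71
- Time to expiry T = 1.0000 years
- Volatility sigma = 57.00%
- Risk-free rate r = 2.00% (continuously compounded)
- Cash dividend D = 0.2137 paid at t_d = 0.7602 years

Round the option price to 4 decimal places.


Answer: Price = 2.2129

Derivation:
PV(D) = D * exp(-r * t_d) = 0.2137 * 0.98491100 = 0.21047548
S_0' = S_0 - PV(D) = 9.2200 - 0.21047548 = 9.00952452
d1 = (ln(S_0'/K) + (r + sigma^2/2)*T) / (sigma*sqrt(T)) = 0.37940440
d2 = d1 - sigma*sqrt(T) = -0.19059560
exp(-rT) = 0.98019867
N(d1) = 0.64780621; N(d2) = 0.42442122
C = S_0' * N(d1) - K * exp(-rT) * N(d2) = 9.00952452 * 0.64780621 - 8.7100 * 0.98019867 * 0.42442122 = 2.2129


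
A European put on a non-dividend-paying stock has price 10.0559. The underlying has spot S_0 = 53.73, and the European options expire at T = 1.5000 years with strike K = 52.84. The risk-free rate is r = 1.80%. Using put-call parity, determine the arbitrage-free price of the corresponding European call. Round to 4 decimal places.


Put-call parity: C - P = S_0 * exp(-qT) - K * exp(-rT).
S_0 * exp(-qT) = 53.7300 * 1.00000000 = 53.73000000
K * exp(-rT) = 52.8400 * 0.97336124 = 51.43240800
C = P + S*exp(-qT) - K*exp(-rT)
C = 10.0559 + 53.73000000 - 51.43240800 = 12.3535

Answer: Call price = 12.3535


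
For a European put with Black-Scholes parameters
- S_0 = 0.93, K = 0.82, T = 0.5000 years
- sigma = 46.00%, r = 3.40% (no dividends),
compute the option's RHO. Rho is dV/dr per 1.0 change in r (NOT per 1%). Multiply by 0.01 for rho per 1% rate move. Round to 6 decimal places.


Answer: Rho = -0.157620

Derivation:
d1 = 0.6019023456; d2 = 0.2766332263
phi(d1) = 0.3328438726; exp(-qT) = 1.0000000000; exp(-rT) = 0.9831436846
N(-d2) = 0.3910308745
Rho = -K*T*exp(-rT)*N(-d2) = -0.8200 * 0.5000 * 0.9831436846 * 0.3910308745 = -0.157620


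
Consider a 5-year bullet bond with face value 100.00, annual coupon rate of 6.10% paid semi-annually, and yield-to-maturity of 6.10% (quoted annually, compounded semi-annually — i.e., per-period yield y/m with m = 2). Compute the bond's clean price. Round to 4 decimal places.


Answer: Price = 100.0000

Derivation:
Coupon per period c = face * coupon_rate / m = 3.050000
Periods per year m = 2; per-period yield y/m = 0.030500
Number of cashflows N = 10
Cashflows (t years, CF_t, discount factor 1/(1+y/m)^(m*t), PV):
  t = 0.5000: CF_t = 3.050000, DF = 0.970403, PV = 2.959728
  t = 1.0000: CF_t = 3.050000, DF = 0.941681, PV = 2.872128
  t = 1.5000: CF_t = 3.050000, DF = 0.913810, PV = 2.787121
  t = 2.0000: CF_t = 3.050000, DF = 0.886764, PV = 2.704630
  t = 2.5000: CF_t = 3.050000, DF = 0.860518, PV = 2.624580
  t = 3.0000: CF_t = 3.050000, DF = 0.835049, PV = 2.546900
  t = 3.5000: CF_t = 3.050000, DF = 0.810334, PV = 2.471519
  t = 4.0000: CF_t = 3.050000, DF = 0.786350, PV = 2.398368
  t = 4.5000: CF_t = 3.050000, DF = 0.763076, PV = 2.327383
  t = 5.0000: CF_t = 103.050000, DF = 0.740491, PV = 76.307642
Price P = sum_t PV_t = 100.000000


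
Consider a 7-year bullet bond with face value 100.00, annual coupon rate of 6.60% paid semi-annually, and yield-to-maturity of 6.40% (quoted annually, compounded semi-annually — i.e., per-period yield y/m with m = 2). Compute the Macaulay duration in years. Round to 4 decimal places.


Answer: Macaulay duration = 5.7252 years

Derivation:
Coupon per period c = face * coupon_rate / m = 3.300000
Periods per year m = 2; per-period yield y/m = 0.032000
Number of cashflows N = 14
Cashflows (t years, CF_t, discount factor 1/(1+y/m)^(m*t), PV):
  t = 0.5000: CF_t = 3.300000, DF = 0.968992, PV = 3.197674
  t = 1.0000: CF_t = 3.300000, DF = 0.938946, PV = 3.098522
  t = 1.5000: CF_t = 3.300000, DF = 0.909831, PV = 3.002444
  t = 2.0000: CF_t = 3.300000, DF = 0.881620, PV = 2.909345
  t = 2.5000: CF_t = 3.300000, DF = 0.854283, PV = 2.819132
  t = 3.0000: CF_t = 3.300000, DF = 0.827793, PV = 2.731717
  t = 3.5000: CF_t = 3.300000, DF = 0.802125, PV = 2.647013
  t = 4.0000: CF_t = 3.300000, DF = 0.777253, PV = 2.564935
  t = 4.5000: CF_t = 3.300000, DF = 0.753152, PV = 2.485402
  t = 5.0000: CF_t = 3.300000, DF = 0.729799, PV = 2.408335
  t = 5.5000: CF_t = 3.300000, DF = 0.707169, PV = 2.333658
  t = 6.0000: CF_t = 3.300000, DF = 0.685241, PV = 2.261297
  t = 6.5000: CF_t = 3.300000, DF = 0.663994, PV = 2.191179
  t = 7.0000: CF_t = 103.300000, DF = 0.643405, PV = 66.463707
Price P = sum_t PV_t = 101.114360
Macaulay numerator sum_t t * PV_t:
  t * PV_t at t = 0.5000: 1.598837
  t * PV_t at t = 1.0000: 3.098522
  t * PV_t at t = 1.5000: 4.503665
  t * PV_t at t = 2.0000: 5.818689
  t * PV_t at t = 2.5000: 7.047831
  t * PV_t at t = 3.0000: 8.195152
  t * PV_t at t = 3.5000: 9.264545
  t * PV_t at t = 4.0000: 10.259740
  t * PV_t at t = 4.5000: 11.184310
  t * PV_t at t = 5.0000: 12.041677
  t * PV_t at t = 5.5000: 12.835121
  t * PV_t at t = 6.0000: 13.567781
  t * PV_t at t = 6.5000: 14.242664
  t * PV_t at t = 7.0000: 465.245948
Macaulay duration D = (sum_t t * PV_t) / P = 578.904481 / 101.114360 = 5.725245


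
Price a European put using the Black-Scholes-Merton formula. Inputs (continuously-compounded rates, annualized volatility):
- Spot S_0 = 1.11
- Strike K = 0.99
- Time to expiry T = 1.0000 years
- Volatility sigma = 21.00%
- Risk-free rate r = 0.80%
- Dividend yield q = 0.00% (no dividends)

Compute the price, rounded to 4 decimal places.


d1 = (ln(S/K) + (r - q + 0.5*sigma^2) * T) / (sigma * sqrt(T)) = 0.68790643
d2 = d1 - sigma * sqrt(T) = 0.47790643
exp(-rT) = 0.99203191; exp(-qT) = 1.00000000
P = K * exp(-rT) * N(-d2) - S_0 * exp(-qT) * N(-d1)
N(-d1) = 0.24575585; N(-d2) = 0.31635840
P = 0.9900 * 0.99203191 * 0.31635840 - 1.1100 * 1.00000000 * 0.24575585 = 0.0379

Answer: Price = 0.0379


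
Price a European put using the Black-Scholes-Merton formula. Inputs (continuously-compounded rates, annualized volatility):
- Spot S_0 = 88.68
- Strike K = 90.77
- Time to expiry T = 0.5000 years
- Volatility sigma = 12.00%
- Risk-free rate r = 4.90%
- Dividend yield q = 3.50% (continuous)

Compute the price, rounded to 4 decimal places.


Answer: Price = 3.7436

Derivation:
d1 = (ln(S/K) + (r - q + 0.5*sigma^2) * T) / (sigma * sqrt(T)) = -0.14960553
d2 = d1 - sigma * sqrt(T) = -0.23445834
exp(-rT) = 0.97579769; exp(-qT) = 0.98265224
P = K * exp(-rT) * N(-d2) - S_0 * exp(-qT) * N(-d1)
N(-d1) = 0.55946208; N(-d2) = 0.59268541
P = 90.7700 * 0.97579769 * 0.59268541 - 88.6800 * 0.98265224 * 0.55946208 = 3.7436


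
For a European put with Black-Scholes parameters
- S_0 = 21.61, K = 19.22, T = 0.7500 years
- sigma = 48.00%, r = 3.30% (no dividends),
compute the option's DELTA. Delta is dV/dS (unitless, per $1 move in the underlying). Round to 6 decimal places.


d1 = 0.5493361924; d2 = 0.1336439986
phi(d1) = 0.3430690091; exp(-qT) = 1.0000000000; exp(-rT) = 0.9755537700
N(-d1) = 0.2913873771
Delta = -exp(-qT) * N(-d1) = -1.0000000000 * 0.2913873771 = -0.291387

Answer: Delta = -0.291387


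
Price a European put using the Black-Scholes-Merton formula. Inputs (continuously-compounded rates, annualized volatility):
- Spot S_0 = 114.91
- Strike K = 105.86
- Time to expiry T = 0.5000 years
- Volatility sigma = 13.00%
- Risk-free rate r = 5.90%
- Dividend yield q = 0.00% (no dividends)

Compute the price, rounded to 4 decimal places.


Answer: Price = 0.5450

Derivation:
d1 = (ln(S/K) + (r - q + 0.5*sigma^2) * T) / (sigma * sqrt(T)) = 1.25926739
d2 = d1 - sigma * sqrt(T) = 1.16734351
exp(-rT) = 0.97093088; exp(-qT) = 1.00000000
P = K * exp(-rT) * N(-d2) - S_0 * exp(-qT) * N(-d1)
N(-d1) = 0.10396688; N(-d2) = 0.12153584
P = 105.8600 * 0.97093088 * 0.12153584 - 114.9100 * 1.00000000 * 0.10396688 = 0.5450


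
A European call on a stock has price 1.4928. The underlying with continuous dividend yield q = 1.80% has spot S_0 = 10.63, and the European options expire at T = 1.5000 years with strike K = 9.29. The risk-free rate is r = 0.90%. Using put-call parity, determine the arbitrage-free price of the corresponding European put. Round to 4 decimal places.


Put-call parity: C - P = S_0 * exp(-qT) - K * exp(-rT).
S_0 * exp(-qT) = 10.6300 * 0.97336124 = 10.34683000
K * exp(-rT) = 9.2900 * 0.98659072 = 9.16542775
P = C - S*exp(-qT) + K*exp(-rT)
P = 1.4928 - 10.34683000 + 9.16542775 = 0.3114

Answer: Put price = 0.3114


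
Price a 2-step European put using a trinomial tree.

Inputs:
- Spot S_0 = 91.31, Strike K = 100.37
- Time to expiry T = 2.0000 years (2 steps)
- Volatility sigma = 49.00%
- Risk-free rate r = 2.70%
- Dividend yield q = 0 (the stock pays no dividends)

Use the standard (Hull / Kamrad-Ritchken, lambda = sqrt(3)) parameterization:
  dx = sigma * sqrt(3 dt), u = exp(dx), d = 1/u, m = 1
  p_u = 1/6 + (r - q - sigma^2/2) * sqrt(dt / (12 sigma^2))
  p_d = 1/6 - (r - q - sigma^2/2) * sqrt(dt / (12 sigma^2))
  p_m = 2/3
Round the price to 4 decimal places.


dt = T/N = 1.000000; dx = sigma*sqrt(3*dt) = 0.848705
u = exp(dx) = 2.336619; d = 1/u = 0.427969
p_u = 0.111848, p_m = 0.666667, p_d = 0.221485
Discount per step: exp(-r*dt) = 0.973361
Stock lattice S(k, j) with j the centered position index:
  k=0: S(0,+0) = 91.3100
  k=1: S(1,-1) = 39.0778; S(1,+0) = 91.3100; S(1,+1) = 213.3567
  k=2: S(2,-2) = 16.7241; S(2,-1) = 39.0778; S(2,+0) = 91.3100; S(2,+1) = 213.3567; S(2,+2) = 498.5332
Terminal payoffs V(N, j) = max(K - S_T, 0):
  V(2,-2) = 83.645905; V(2,-1) = 61.292165; V(2,+0) = 9.060000; V(2,+1) = 0.000000; V(2,+2) = 0.000000
Backward induction: V(k, j) = exp(-r*dt) * [p_u * V(k+1, j+1) + p_m * V(k+1, j) + p_d * V(k+1, j-1)]
  V(1,-1) = exp(-r*dt) * [p_u*9.060000 + p_m*61.292165 + p_d*83.645905] = 58.792128
  V(1,+0) = exp(-r*dt) * [p_u*0.000000 + p_m*9.060000 + p_d*61.292165] = 19.092797
  V(1,+1) = exp(-r*dt) * [p_u*0.000000 + p_m*0.000000 + p_d*9.060000] = 1.953204
  V(0,+0) = exp(-r*dt) * [p_u*1.953204 + p_m*19.092797 + p_d*58.792128] = 25.276825

Answer: Price = V(0,0) = 25.2768


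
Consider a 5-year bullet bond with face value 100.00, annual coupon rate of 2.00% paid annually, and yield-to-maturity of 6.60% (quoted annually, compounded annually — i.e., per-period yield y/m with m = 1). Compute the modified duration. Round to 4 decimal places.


Coupon per period c = face * coupon_rate / m = 2.000000
Periods per year m = 1; per-period yield y/m = 0.066000
Number of cashflows N = 5
Cashflows (t years, CF_t, discount factor 1/(1+y/m)^(m*t), PV):
  t = 1.0000: CF_t = 2.000000, DF = 0.938086, PV = 1.876173
  t = 2.0000: CF_t = 2.000000, DF = 0.880006, PV = 1.760012
  t = 3.0000: CF_t = 2.000000, DF = 0.825521, PV = 1.651043
  t = 4.0000: CF_t = 2.000000, DF = 0.774410, PV = 1.548821
  t = 5.0000: CF_t = 102.000000, DF = 0.726464, PV = 74.099307
Price P = sum_t PV_t = 80.935356
First compute Macaulay numerator sum_t t * PV_t:
  t * PV_t at t = 1.0000: 1.876173
  t * PV_t at t = 2.0000: 3.520024
  t * PV_t at t = 3.0000: 4.953129
  t * PV_t at t = 4.0000: 6.195283
  t * PV_t at t = 5.0000: 370.496537
Macaulay duration D = 387.041145 / 80.935356 = 4.782102
Modified duration = D / (1 + y/m) = 4.782102 / (1 + 0.066000) = 4.486025

Answer: Modified duration = 4.4860


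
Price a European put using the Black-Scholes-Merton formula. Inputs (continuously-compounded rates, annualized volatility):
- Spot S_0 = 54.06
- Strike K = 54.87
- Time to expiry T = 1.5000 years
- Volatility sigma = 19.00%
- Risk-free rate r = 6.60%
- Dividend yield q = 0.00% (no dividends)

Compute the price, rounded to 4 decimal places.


d1 = (ln(S/K) + (r - q + 0.5*sigma^2) * T) / (sigma * sqrt(T)) = 0.47787736
d2 = d1 - sigma * sqrt(T) = 0.24517583
exp(-rT) = 0.90574271; exp(-qT) = 1.00000000
P = K * exp(-rT) * N(-d2) - S_0 * exp(-qT) * N(-d1)
N(-d1) = 0.31636875; N(-d2) = 0.40316014
P = 54.8700 * 0.90574271 * 0.40316014 - 54.0600 * 1.00000000 * 0.31636875 = 2.9334

Answer: Price = 2.9334


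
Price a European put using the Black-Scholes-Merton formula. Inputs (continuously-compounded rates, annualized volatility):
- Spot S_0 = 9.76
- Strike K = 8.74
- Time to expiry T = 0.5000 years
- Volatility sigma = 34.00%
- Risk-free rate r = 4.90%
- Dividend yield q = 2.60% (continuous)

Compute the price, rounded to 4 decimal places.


d1 = (ln(S/K) + (r - q + 0.5*sigma^2) * T) / (sigma * sqrt(T)) = 0.62717132
d2 = d1 - sigma * sqrt(T) = 0.38675501
exp(-rT) = 0.97579769; exp(-qT) = 0.98708414
P = K * exp(-rT) * N(-d2) - S_0 * exp(-qT) * N(-d1)
N(-d1) = 0.26527347; N(-d2) = 0.34946879
P = 8.7400 * 0.97579769 * 0.34946879 - 9.7600 * 0.98708414 * 0.26527347 = 0.4248

Answer: Price = 0.4248


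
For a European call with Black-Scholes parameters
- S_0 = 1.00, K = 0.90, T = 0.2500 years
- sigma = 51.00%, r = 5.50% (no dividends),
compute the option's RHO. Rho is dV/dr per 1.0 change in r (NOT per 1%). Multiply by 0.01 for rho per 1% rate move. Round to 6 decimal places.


d1 = 0.5946000614; d2 = 0.3396000614
phi(d1) = 0.3343011152; exp(-qT) = 1.0000000000; exp(-rT) = 0.9863440995
N(d2) = 0.6329211341
Rho = K*T*exp(-rT)*N(d2) = 0.9000 * 0.2500 * 0.9863440995 * 0.6329211341 = 0.140463

Answer: Rho = 0.140463


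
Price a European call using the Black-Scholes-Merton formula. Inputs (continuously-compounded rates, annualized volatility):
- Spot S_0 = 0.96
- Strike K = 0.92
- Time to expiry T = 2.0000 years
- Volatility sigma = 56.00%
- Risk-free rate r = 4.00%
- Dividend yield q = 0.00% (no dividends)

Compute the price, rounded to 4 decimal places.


d1 = (ln(S/K) + (r - q + 0.5*sigma^2) * T) / (sigma * sqrt(T)) = 0.55073468
d2 = d1 - sigma * sqrt(T) = -0.24122491
exp(-rT) = 0.92311635; exp(-qT) = 1.00000000
C = S_0 * exp(-qT) * N(d1) - K * exp(-rT) * N(d2)
N(d1) = 0.70909222; N(d2) = 0.40469040
C = 0.9600 * 1.00000000 * 0.70909222 - 0.9200 * 0.92311635 * 0.40469040 = 0.3370

Answer: Price = 0.3370


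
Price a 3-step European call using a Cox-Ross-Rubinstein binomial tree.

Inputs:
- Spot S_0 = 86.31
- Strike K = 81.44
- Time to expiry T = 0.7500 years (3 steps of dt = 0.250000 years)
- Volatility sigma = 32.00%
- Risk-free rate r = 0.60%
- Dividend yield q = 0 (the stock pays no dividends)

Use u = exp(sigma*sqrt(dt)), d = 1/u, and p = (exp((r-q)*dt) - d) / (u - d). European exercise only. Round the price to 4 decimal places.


Answer: Price = V(0,0) = 12.6529

Derivation:
dt = T/N = 0.250000
u = exp(sigma*sqrt(dt)) = 1.173511; d = 1/u = 0.852144
p = (exp((r-q)*dt) - d) / (u - d) = 0.464756
Discount per step: exp(-r*dt) = 0.998501
Stock lattice S(k, i) with i counting down-moves:
  k=0: S(0,0) = 86.3100
  k=1: S(1,0) = 101.2857; S(1,1) = 73.5485
  k=2: S(2,0) = 118.8599; S(2,1) = 86.3100; S(2,2) = 62.6739
  k=3: S(3,0) = 139.4834; S(3,1) = 101.2857; S(3,2) = 73.5485; S(3,3) = 53.4072
Terminal payoffs V(N, i) = max(S_T - K, 0):
  V(3,0) = 58.043382; V(3,1) = 19.845723; V(3,2) = 0.000000; V(3,3) = 0.000000
Backward induction: V(k, i) = exp(-r*dt) * [p * V(k+1, i) + (1-p) * V(k+1, i+1)].
  V(2,0) = exp(-r*dt) * [p*58.043382 + (1-p)*19.845723] = 37.541966
  V(2,1) = exp(-r*dt) * [p*19.845723 + (1-p)*0.000000] = 9.209598
  V(2,2) = exp(-r*dt) * [p*0.000000 + (1-p)*0.000000] = 0.000000
  V(1,0) = exp(-r*dt) * [p*37.541966 + (1-p)*9.209598] = 22.343700
  V(1,1) = exp(-r*dt) * [p*9.209598 + (1-p)*0.000000] = 4.273802
  V(0,0) = exp(-r*dt) * [p*22.343700 + (1-p)*4.273802] = 12.652905


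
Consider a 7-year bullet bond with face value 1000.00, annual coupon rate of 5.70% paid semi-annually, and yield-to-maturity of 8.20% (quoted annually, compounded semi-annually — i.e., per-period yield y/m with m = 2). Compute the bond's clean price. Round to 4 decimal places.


Coupon per period c = face * coupon_rate / m = 28.500000
Periods per year m = 2; per-period yield y/m = 0.041000
Number of cashflows N = 14
Cashflows (t years, CF_t, discount factor 1/(1+y/m)^(m*t), PV):
  t = 0.5000: CF_t = 28.500000, DF = 0.960615, PV = 27.377522
  t = 1.0000: CF_t = 28.500000, DF = 0.922781, PV = 26.299252
  t = 1.5000: CF_t = 28.500000, DF = 0.886437, PV = 25.263451
  t = 2.0000: CF_t = 28.500000, DF = 0.851524, PV = 24.268445
  t = 2.5000: CF_t = 28.500000, DF = 0.817987, PV = 23.312627
  t = 3.0000: CF_t = 28.500000, DF = 0.785770, PV = 22.394454
  t = 3.5000: CF_t = 28.500000, DF = 0.754823, PV = 21.512444
  t = 4.0000: CF_t = 28.500000, DF = 0.725094, PV = 20.665172
  t = 4.5000: CF_t = 28.500000, DF = 0.696536, PV = 19.851270
  t = 5.0000: CF_t = 28.500000, DF = 0.669103, PV = 19.069424
  t = 5.5000: CF_t = 28.500000, DF = 0.642750, PV = 18.318370
  t = 6.0000: CF_t = 28.500000, DF = 0.617435, PV = 17.596898
  t = 6.5000: CF_t = 28.500000, DF = 0.593117, PV = 16.903840
  t = 7.0000: CF_t = 1028.500000, DF = 0.569757, PV = 585.995233
Price P = sum_t PV_t = 868.828401

Answer: Price = 868.8284


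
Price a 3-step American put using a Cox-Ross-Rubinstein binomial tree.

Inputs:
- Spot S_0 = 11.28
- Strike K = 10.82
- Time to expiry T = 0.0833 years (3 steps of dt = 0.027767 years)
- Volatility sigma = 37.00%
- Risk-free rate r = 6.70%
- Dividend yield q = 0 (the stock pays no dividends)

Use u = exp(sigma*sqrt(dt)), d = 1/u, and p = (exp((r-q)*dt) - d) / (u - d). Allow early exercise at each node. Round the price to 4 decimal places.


dt = T/N = 0.027767
u = exp(sigma*sqrt(dt)) = 1.063595; d = 1/u = 0.940208
p = (exp((r-q)*dt) - d) / (u - d) = 0.499683
Discount per step: exp(-r*dt) = 0.998141
Stock lattice S(k, i) with i counting down-moves:
  k=0: S(0,0) = 11.2800
  k=1: S(1,0) = 11.9973; S(1,1) = 10.6055
  k=2: S(2,0) = 12.7603; S(2,1) = 11.2800; S(2,2) = 9.9714
  k=3: S(3,0) = 13.5718; S(3,1) = 11.9973; S(3,2) = 10.6055; S(3,3) = 9.3752
Terminal payoffs V(N, i) = max(K - S_T, 0):
  V(3,0) = 0.000000; V(3,1) = 0.000000; V(3,2) = 0.214456; V(3,3) = 1.444797
Backward induction: V(k, i) = exp(-r*dt) * [p * V(k+1, i) + (1-p) * V(k+1, i+1)]; then take max(V_cont, immediate exercise) for American.
  V(2,0) = exp(-r*dt) * [p*0.000000 + (1-p)*0.000000] = 0.000000; exercise = 0.000000; V(2,0) = max -> 0.000000
  V(2,1) = exp(-r*dt) * [p*0.000000 + (1-p)*0.214456] = 0.107096; exercise = 0.000000; V(2,1) = max -> 0.107096
  V(2,2) = exp(-r*dt) * [p*0.214456 + (1-p)*1.444797] = 0.828474; exercise = 0.848584; V(2,2) = max -> 0.848584
  V(1,0) = exp(-r*dt) * [p*0.000000 + (1-p)*0.107096] = 0.053483; exercise = 0.000000; V(1,0) = max -> 0.053483
  V(1,1) = exp(-r*dt) * [p*0.107096 + (1-p)*0.848584] = 0.477187; exercise = 0.214456; V(1,1) = max -> 0.477187
  V(0,0) = exp(-r*dt) * [p*0.053483 + (1-p)*0.477187] = 0.264976; exercise = 0.000000; V(0,0) = max -> 0.264976

Answer: Price = V(0,0) = 0.2650


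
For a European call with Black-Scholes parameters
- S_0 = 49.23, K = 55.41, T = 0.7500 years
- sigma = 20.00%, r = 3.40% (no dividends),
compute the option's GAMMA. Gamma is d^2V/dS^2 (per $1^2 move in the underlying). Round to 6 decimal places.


d1 = -0.4489296086; d2 = -0.6221346893
phi(d1) = 0.3607004549; exp(-qT) = 1.0000000000; exp(-rT) = 0.9748223790
Gamma = exp(-qT) * phi(d1) / (S * sigma * sqrt(T)) = 1.0000000000 * 0.3607004549 / (49.2300 * 0.2000 * 0.8660254038) = 0.042302

Answer: Gamma = 0.042302


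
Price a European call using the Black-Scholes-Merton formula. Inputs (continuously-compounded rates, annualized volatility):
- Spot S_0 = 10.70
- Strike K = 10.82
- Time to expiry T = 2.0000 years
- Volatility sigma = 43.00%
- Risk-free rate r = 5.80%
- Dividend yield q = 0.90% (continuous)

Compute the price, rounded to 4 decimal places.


d1 = (ln(S/K) + (r - q + 0.5*sigma^2) * T) / (sigma * sqrt(T)) = 0.44687088
d2 = d1 - sigma * sqrt(T) = -0.16124095
exp(-rT) = 0.89047522; exp(-qT) = 0.98216103
C = S_0 * exp(-qT) * N(d1) - K * exp(-rT) * N(d2)
N(d1) = 0.67251585; N(d2) = 0.43595181
C = 10.7000 * 0.98216103 * 0.67251585 - 10.8200 * 0.89047522 * 0.43595181 = 2.8672

Answer: Price = 2.8672


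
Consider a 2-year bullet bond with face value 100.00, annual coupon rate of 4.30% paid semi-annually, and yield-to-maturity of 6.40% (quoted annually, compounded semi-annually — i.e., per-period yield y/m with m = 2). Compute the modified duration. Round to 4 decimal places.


Coupon per period c = face * coupon_rate / m = 2.150000
Periods per year m = 2; per-period yield y/m = 0.032000
Number of cashflows N = 4
Cashflows (t years, CF_t, discount factor 1/(1+y/m)^(m*t), PV):
  t = 0.5000: CF_t = 2.150000, DF = 0.968992, PV = 2.083333
  t = 1.0000: CF_t = 2.150000, DF = 0.938946, PV = 2.018734
  t = 1.5000: CF_t = 2.150000, DF = 0.909831, PV = 1.956137
  t = 2.0000: CF_t = 102.150000, DF = 0.881620, PV = 90.057437
Price P = sum_t PV_t = 96.115641
First compute Macaulay numerator sum_t t * PV_t:
  t * PV_t at t = 0.5000: 1.041667
  t * PV_t at t = 1.0000: 2.018734
  t * PV_t at t = 1.5000: 2.934206
  t * PV_t at t = 2.0000: 180.114874
Macaulay duration D = 186.109480 / 96.115641 = 1.936308
Modified duration = D / (1 + y/m) = 1.936308 / (1 + 0.032000) = 1.876267

Answer: Modified duration = 1.8763


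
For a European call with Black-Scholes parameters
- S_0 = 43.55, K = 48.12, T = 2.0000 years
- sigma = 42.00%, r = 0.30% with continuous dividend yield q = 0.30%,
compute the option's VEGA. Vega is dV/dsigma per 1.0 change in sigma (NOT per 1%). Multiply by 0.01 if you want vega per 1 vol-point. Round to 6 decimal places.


d1 = 0.1289826950; d2 = -0.4649870011
phi(d1) = 0.3956375356; exp(-qT) = 0.9940179641; exp(-rT) = 0.9940179641
Vega = S * exp(-qT) * phi(d1) * sqrt(T) = 43.5500 * 0.9940179641 * 0.3956375356 * 1.4142135624 = 24.221157

Answer: Vega = 24.221157


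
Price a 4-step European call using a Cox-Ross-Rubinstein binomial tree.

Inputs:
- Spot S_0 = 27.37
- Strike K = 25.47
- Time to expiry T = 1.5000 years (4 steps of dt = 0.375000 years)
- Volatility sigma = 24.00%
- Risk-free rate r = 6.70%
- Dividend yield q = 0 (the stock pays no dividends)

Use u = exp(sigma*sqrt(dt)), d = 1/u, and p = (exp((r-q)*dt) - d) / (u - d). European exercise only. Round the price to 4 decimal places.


Answer: Price = V(0,0) = 5.6387

Derivation:
dt = T/N = 0.375000
u = exp(sigma*sqrt(dt)) = 1.158319; d = 1/u = 0.863320
p = (exp((r-q)*dt) - d) / (u - d) = 0.549573
Discount per step: exp(-r*dt) = 0.975188
Stock lattice S(k, i) with i counting down-moves:
  k=0: S(0,0) = 27.3700
  k=1: S(1,0) = 31.7032; S(1,1) = 23.6291
  k=2: S(2,0) = 36.7224; S(2,1) = 27.3700; S(2,2) = 20.3995
  k=3: S(3,0) = 42.5362; S(3,1) = 31.7032; S(3,2) = 23.6291; S(3,3) = 17.6113
  k=4: S(4,0) = 49.2705; S(4,1) = 36.7224; S(4,2) = 27.3700; S(4,3) = 20.3995; S(4,4) = 15.2042
Terminal payoffs V(N, i) = max(S_T - K, 0):
  V(4,0) = 23.800477; V(4,1) = 11.252377; V(4,2) = 1.900000; V(4,3) = 0.000000; V(4,4) = 0.000000
Backward induction: V(k, i) = exp(-r*dt) * [p * V(k+1, i) + (1-p) * V(k+1, i+1)].
  V(3,0) = exp(-r*dt) * [p*23.800477 + (1-p)*11.252377] = 17.698170
  V(3,1) = exp(-r*dt) * [p*11.252377 + (1-p)*1.900000] = 6.865139
  V(3,2) = exp(-r*dt) * [p*1.900000 + (1-p)*0.000000] = 1.018280
  V(3,3) = exp(-r*dt) * [p*0.000000 + (1-p)*0.000000] = 0.000000
  V(2,0) = exp(-r*dt) * [p*17.698170 + (1-p)*6.865139] = 12.500620
  V(2,1) = exp(-r*dt) * [p*6.865139 + (1-p)*1.018280] = 4.126560
  V(2,2) = exp(-r*dt) * [p*1.018280 + (1-p)*0.000000] = 0.545733
  V(1,0) = exp(-r*dt) * [p*12.500620 + (1-p)*4.126560] = 8.512137
  V(1,1) = exp(-r*dt) * [p*4.126560 + (1-p)*0.545733] = 2.451289
  V(0,0) = exp(-r*dt) * [p*8.512137 + (1-p)*2.451289] = 5.638699


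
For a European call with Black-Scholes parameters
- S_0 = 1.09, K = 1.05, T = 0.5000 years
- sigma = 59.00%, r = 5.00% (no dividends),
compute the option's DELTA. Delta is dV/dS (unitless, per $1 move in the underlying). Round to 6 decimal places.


Answer: Delta = 0.639880

Derivation:
d1 = 0.3581376767; d2 = -0.0590553242
phi(d1) = 0.3741607239; exp(-qT) = 1.0000000000; exp(-rT) = 0.9753099120
N(d1) = 0.6398798577
Delta = exp(-qT) * N(d1) = 1.0000000000 * 0.6398798577 = 0.639880
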